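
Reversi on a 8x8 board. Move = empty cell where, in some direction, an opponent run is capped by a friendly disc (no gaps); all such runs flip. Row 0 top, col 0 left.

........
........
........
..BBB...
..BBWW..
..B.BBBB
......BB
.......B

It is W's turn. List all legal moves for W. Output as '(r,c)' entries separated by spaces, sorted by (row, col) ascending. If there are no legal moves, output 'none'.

(2,1): no bracket -> illegal
(2,2): flips 1 -> legal
(2,3): flips 1 -> legal
(2,4): flips 1 -> legal
(2,5): no bracket -> illegal
(3,1): no bracket -> illegal
(3,5): no bracket -> illegal
(4,1): flips 2 -> legal
(4,6): no bracket -> illegal
(4,7): no bracket -> illegal
(5,1): no bracket -> illegal
(5,3): no bracket -> illegal
(6,1): no bracket -> illegal
(6,2): no bracket -> illegal
(6,3): flips 1 -> legal
(6,4): flips 1 -> legal
(6,5): flips 1 -> legal
(7,5): no bracket -> illegal
(7,6): no bracket -> illegal

Answer: (2,2) (2,3) (2,4) (4,1) (6,3) (6,4) (6,5)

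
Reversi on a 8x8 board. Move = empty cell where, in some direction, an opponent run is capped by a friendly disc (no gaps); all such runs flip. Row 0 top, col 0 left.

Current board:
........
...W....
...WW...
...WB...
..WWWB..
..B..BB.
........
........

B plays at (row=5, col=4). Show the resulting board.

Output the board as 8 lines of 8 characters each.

Answer: ........
...W....
...WW...
...WB...
..WWBB..
..B.BBB.
........
........

Derivation:
Place B at (5,4); scan 8 dirs for brackets.
Dir NW: opp run (4,3), next='.' -> no flip
Dir N: opp run (4,4) capped by B -> flip
Dir NE: first cell 'B' (not opp) -> no flip
Dir W: first cell '.' (not opp) -> no flip
Dir E: first cell 'B' (not opp) -> no flip
Dir SW: first cell '.' (not opp) -> no flip
Dir S: first cell '.' (not opp) -> no flip
Dir SE: first cell '.' (not opp) -> no flip
All flips: (4,4)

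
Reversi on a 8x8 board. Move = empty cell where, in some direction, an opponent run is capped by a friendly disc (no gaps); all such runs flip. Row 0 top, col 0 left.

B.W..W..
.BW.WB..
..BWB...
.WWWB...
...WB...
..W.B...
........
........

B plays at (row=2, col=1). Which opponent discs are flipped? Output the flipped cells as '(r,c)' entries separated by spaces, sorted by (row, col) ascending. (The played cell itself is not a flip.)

Dir NW: first cell '.' (not opp) -> no flip
Dir N: first cell 'B' (not opp) -> no flip
Dir NE: opp run (1,2), next='.' -> no flip
Dir W: first cell '.' (not opp) -> no flip
Dir E: first cell 'B' (not opp) -> no flip
Dir SW: first cell '.' (not opp) -> no flip
Dir S: opp run (3,1), next='.' -> no flip
Dir SE: opp run (3,2) (4,3) capped by B -> flip

Answer: (3,2) (4,3)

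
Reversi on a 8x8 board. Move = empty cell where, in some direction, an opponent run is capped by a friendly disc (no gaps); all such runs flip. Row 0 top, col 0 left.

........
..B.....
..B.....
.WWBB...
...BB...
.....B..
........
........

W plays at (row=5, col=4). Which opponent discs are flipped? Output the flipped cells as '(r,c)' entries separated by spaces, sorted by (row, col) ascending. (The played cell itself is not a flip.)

Dir NW: opp run (4,3) capped by W -> flip
Dir N: opp run (4,4) (3,4), next='.' -> no flip
Dir NE: first cell '.' (not opp) -> no flip
Dir W: first cell '.' (not opp) -> no flip
Dir E: opp run (5,5), next='.' -> no flip
Dir SW: first cell '.' (not opp) -> no flip
Dir S: first cell '.' (not opp) -> no flip
Dir SE: first cell '.' (not opp) -> no flip

Answer: (4,3)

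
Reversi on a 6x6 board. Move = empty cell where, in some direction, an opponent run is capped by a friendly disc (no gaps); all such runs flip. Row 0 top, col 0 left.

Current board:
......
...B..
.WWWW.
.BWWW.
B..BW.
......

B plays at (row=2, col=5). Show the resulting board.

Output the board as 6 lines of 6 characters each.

Place B at (2,5); scan 8 dirs for brackets.
Dir NW: first cell '.' (not opp) -> no flip
Dir N: first cell '.' (not opp) -> no flip
Dir NE: edge -> no flip
Dir W: opp run (2,4) (2,3) (2,2) (2,1), next='.' -> no flip
Dir E: edge -> no flip
Dir SW: opp run (3,4) capped by B -> flip
Dir S: first cell '.' (not opp) -> no flip
Dir SE: edge -> no flip
All flips: (3,4)

Answer: ......
...B..
.WWWWB
.BWWB.
B..BW.
......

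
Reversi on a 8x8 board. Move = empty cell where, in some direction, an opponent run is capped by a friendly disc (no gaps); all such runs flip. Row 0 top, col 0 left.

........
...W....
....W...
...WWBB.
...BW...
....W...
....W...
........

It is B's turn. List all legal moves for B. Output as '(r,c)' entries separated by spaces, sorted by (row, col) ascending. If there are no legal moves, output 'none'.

(0,2): flips 2 -> legal
(0,3): no bracket -> illegal
(0,4): no bracket -> illegal
(1,2): no bracket -> illegal
(1,4): no bracket -> illegal
(1,5): no bracket -> illegal
(2,2): no bracket -> illegal
(2,3): flips 1 -> legal
(2,5): flips 1 -> legal
(3,2): flips 2 -> legal
(4,2): no bracket -> illegal
(4,5): flips 1 -> legal
(5,3): flips 1 -> legal
(5,5): no bracket -> illegal
(6,3): no bracket -> illegal
(6,5): flips 1 -> legal
(7,3): no bracket -> illegal
(7,4): no bracket -> illegal
(7,5): no bracket -> illegal

Answer: (0,2) (2,3) (2,5) (3,2) (4,5) (5,3) (6,5)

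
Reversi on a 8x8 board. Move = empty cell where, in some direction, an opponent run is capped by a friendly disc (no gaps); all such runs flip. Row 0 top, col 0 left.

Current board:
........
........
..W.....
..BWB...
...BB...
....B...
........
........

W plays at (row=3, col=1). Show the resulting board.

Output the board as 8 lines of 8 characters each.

Place W at (3,1); scan 8 dirs for brackets.
Dir NW: first cell '.' (not opp) -> no flip
Dir N: first cell '.' (not opp) -> no flip
Dir NE: first cell 'W' (not opp) -> no flip
Dir W: first cell '.' (not opp) -> no flip
Dir E: opp run (3,2) capped by W -> flip
Dir SW: first cell '.' (not opp) -> no flip
Dir S: first cell '.' (not opp) -> no flip
Dir SE: first cell '.' (not opp) -> no flip
All flips: (3,2)

Answer: ........
........
..W.....
.WWWB...
...BB...
....B...
........
........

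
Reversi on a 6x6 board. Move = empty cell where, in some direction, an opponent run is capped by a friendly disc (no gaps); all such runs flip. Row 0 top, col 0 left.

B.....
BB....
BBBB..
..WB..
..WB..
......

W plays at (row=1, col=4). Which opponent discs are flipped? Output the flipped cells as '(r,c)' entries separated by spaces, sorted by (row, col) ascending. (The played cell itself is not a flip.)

Dir NW: first cell '.' (not opp) -> no flip
Dir N: first cell '.' (not opp) -> no flip
Dir NE: first cell '.' (not opp) -> no flip
Dir W: first cell '.' (not opp) -> no flip
Dir E: first cell '.' (not opp) -> no flip
Dir SW: opp run (2,3) capped by W -> flip
Dir S: first cell '.' (not opp) -> no flip
Dir SE: first cell '.' (not opp) -> no flip

Answer: (2,3)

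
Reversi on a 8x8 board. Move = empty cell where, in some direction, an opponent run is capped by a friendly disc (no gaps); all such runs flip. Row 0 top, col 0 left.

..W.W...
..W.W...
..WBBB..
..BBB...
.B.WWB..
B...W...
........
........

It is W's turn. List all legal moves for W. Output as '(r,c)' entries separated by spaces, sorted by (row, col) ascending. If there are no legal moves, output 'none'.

Answer: (1,3) (1,6) (2,1) (2,6) (3,6) (4,2) (4,6) (5,6)

Derivation:
(1,3): flips 2 -> legal
(1,5): no bracket -> illegal
(1,6): flips 2 -> legal
(2,1): flips 1 -> legal
(2,6): flips 3 -> legal
(3,0): no bracket -> illegal
(3,1): no bracket -> illegal
(3,5): no bracket -> illegal
(3,6): flips 2 -> legal
(4,0): no bracket -> illegal
(4,2): flips 1 -> legal
(4,6): flips 1 -> legal
(5,1): no bracket -> illegal
(5,2): no bracket -> illegal
(5,5): no bracket -> illegal
(5,6): flips 3 -> legal
(6,0): no bracket -> illegal
(6,1): no bracket -> illegal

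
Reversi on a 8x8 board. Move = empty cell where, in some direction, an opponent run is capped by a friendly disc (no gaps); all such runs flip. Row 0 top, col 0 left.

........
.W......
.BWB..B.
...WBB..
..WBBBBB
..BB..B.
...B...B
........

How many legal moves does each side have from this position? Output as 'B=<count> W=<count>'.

-- B to move --
(0,0): flips 3 -> legal
(0,1): flips 1 -> legal
(0,2): no bracket -> illegal
(1,0): no bracket -> illegal
(1,2): no bracket -> illegal
(1,3): no bracket -> illegal
(2,0): no bracket -> illegal
(2,4): no bracket -> illegal
(3,1): flips 1 -> legal
(3,2): flips 2 -> legal
(4,1): flips 1 -> legal
(5,1): no bracket -> illegal
B mobility = 5
-- W to move --
(1,0): no bracket -> illegal
(1,2): no bracket -> illegal
(1,3): flips 1 -> legal
(1,4): no bracket -> illegal
(1,5): no bracket -> illegal
(1,6): no bracket -> illegal
(1,7): no bracket -> illegal
(2,0): flips 1 -> legal
(2,4): flips 1 -> legal
(2,5): no bracket -> illegal
(2,7): no bracket -> illegal
(3,0): no bracket -> illegal
(3,1): flips 1 -> legal
(3,2): no bracket -> illegal
(3,6): flips 2 -> legal
(3,7): no bracket -> illegal
(4,1): no bracket -> illegal
(5,1): no bracket -> illegal
(5,4): no bracket -> illegal
(5,5): flips 1 -> legal
(5,7): no bracket -> illegal
(6,1): no bracket -> illegal
(6,2): flips 1 -> legal
(6,4): flips 1 -> legal
(6,5): no bracket -> illegal
(6,6): no bracket -> illegal
(7,2): no bracket -> illegal
(7,3): flips 3 -> legal
(7,4): no bracket -> illegal
(7,6): no bracket -> illegal
(7,7): no bracket -> illegal
W mobility = 9

Answer: B=5 W=9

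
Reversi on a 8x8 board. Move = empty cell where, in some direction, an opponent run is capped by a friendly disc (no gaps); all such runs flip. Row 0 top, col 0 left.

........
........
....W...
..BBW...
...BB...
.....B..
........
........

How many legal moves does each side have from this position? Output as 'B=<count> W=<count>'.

Answer: B=4 W=4

Derivation:
-- B to move --
(1,3): no bracket -> illegal
(1,4): flips 2 -> legal
(1,5): flips 1 -> legal
(2,3): no bracket -> illegal
(2,5): flips 1 -> legal
(3,5): flips 1 -> legal
(4,5): no bracket -> illegal
B mobility = 4
-- W to move --
(2,1): no bracket -> illegal
(2,2): no bracket -> illegal
(2,3): no bracket -> illegal
(3,1): flips 2 -> legal
(3,5): no bracket -> illegal
(4,1): no bracket -> illegal
(4,2): flips 1 -> legal
(4,5): no bracket -> illegal
(4,6): no bracket -> illegal
(5,2): flips 1 -> legal
(5,3): no bracket -> illegal
(5,4): flips 1 -> legal
(5,6): no bracket -> illegal
(6,4): no bracket -> illegal
(6,5): no bracket -> illegal
(6,6): no bracket -> illegal
W mobility = 4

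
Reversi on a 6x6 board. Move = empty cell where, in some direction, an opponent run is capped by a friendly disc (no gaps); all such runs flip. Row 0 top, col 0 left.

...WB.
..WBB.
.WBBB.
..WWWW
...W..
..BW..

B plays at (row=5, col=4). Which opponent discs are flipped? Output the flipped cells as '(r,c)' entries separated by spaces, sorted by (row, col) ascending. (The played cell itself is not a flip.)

Dir NW: opp run (4,3) (3,2) (2,1), next='.' -> no flip
Dir N: first cell '.' (not opp) -> no flip
Dir NE: first cell '.' (not opp) -> no flip
Dir W: opp run (5,3) capped by B -> flip
Dir E: first cell '.' (not opp) -> no flip
Dir SW: edge -> no flip
Dir S: edge -> no flip
Dir SE: edge -> no flip

Answer: (5,3)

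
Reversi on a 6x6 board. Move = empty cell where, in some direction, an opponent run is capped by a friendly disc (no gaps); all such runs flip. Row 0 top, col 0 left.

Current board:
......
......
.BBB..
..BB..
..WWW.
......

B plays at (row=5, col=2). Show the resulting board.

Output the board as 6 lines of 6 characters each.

Answer: ......
......
.BBB..
..BB..
..BWW.
..B...

Derivation:
Place B at (5,2); scan 8 dirs for brackets.
Dir NW: first cell '.' (not opp) -> no flip
Dir N: opp run (4,2) capped by B -> flip
Dir NE: opp run (4,3), next='.' -> no flip
Dir W: first cell '.' (not opp) -> no flip
Dir E: first cell '.' (not opp) -> no flip
Dir SW: edge -> no flip
Dir S: edge -> no flip
Dir SE: edge -> no flip
All flips: (4,2)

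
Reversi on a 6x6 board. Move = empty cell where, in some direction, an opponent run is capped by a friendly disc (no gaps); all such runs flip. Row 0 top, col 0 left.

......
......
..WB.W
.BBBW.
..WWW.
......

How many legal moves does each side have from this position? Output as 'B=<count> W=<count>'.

Answer: B=11 W=7

Derivation:
-- B to move --
(1,1): flips 1 -> legal
(1,2): flips 1 -> legal
(1,3): flips 1 -> legal
(1,4): no bracket -> illegal
(1,5): no bracket -> illegal
(2,1): flips 1 -> legal
(2,4): no bracket -> illegal
(3,5): flips 1 -> legal
(4,1): no bracket -> illegal
(4,5): flips 1 -> legal
(5,1): flips 1 -> legal
(5,2): flips 1 -> legal
(5,3): flips 2 -> legal
(5,4): flips 1 -> legal
(5,5): flips 1 -> legal
B mobility = 11
-- W to move --
(1,2): flips 1 -> legal
(1,3): flips 2 -> legal
(1,4): no bracket -> illegal
(2,0): flips 1 -> legal
(2,1): flips 1 -> legal
(2,4): flips 2 -> legal
(3,0): flips 3 -> legal
(4,0): flips 1 -> legal
(4,1): no bracket -> illegal
W mobility = 7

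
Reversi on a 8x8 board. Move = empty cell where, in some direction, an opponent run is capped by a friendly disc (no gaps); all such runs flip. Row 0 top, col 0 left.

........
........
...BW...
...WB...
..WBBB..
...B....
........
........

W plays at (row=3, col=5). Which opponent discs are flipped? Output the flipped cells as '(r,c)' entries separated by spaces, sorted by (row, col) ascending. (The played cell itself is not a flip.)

Answer: (3,4)

Derivation:
Dir NW: first cell 'W' (not opp) -> no flip
Dir N: first cell '.' (not opp) -> no flip
Dir NE: first cell '.' (not opp) -> no flip
Dir W: opp run (3,4) capped by W -> flip
Dir E: first cell '.' (not opp) -> no flip
Dir SW: opp run (4,4) (5,3), next='.' -> no flip
Dir S: opp run (4,5), next='.' -> no flip
Dir SE: first cell '.' (not opp) -> no flip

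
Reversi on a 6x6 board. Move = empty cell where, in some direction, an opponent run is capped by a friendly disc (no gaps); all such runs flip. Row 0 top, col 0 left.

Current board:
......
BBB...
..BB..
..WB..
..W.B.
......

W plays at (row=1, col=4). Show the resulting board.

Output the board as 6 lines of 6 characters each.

Answer: ......
BBB.W.
..BW..
..WB..
..W.B.
......

Derivation:
Place W at (1,4); scan 8 dirs for brackets.
Dir NW: first cell '.' (not opp) -> no flip
Dir N: first cell '.' (not opp) -> no flip
Dir NE: first cell '.' (not opp) -> no flip
Dir W: first cell '.' (not opp) -> no flip
Dir E: first cell '.' (not opp) -> no flip
Dir SW: opp run (2,3) capped by W -> flip
Dir S: first cell '.' (not opp) -> no flip
Dir SE: first cell '.' (not opp) -> no flip
All flips: (2,3)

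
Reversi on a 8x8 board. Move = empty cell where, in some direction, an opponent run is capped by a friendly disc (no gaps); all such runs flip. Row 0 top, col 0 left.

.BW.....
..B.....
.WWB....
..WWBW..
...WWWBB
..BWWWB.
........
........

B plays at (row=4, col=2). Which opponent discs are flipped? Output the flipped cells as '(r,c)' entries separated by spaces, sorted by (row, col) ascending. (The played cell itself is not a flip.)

Answer: (2,2) (3,2) (4,3) (4,4) (4,5)

Derivation:
Dir NW: first cell '.' (not opp) -> no flip
Dir N: opp run (3,2) (2,2) capped by B -> flip
Dir NE: opp run (3,3), next='.' -> no flip
Dir W: first cell '.' (not opp) -> no flip
Dir E: opp run (4,3) (4,4) (4,5) capped by B -> flip
Dir SW: first cell '.' (not opp) -> no flip
Dir S: first cell 'B' (not opp) -> no flip
Dir SE: opp run (5,3), next='.' -> no flip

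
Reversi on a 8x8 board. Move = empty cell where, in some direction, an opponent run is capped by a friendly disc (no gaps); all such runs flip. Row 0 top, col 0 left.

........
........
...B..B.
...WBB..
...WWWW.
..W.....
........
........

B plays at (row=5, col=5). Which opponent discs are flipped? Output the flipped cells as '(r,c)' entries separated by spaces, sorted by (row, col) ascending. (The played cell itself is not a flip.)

Dir NW: opp run (4,4) (3,3), next='.' -> no flip
Dir N: opp run (4,5) capped by B -> flip
Dir NE: opp run (4,6), next='.' -> no flip
Dir W: first cell '.' (not opp) -> no flip
Dir E: first cell '.' (not opp) -> no flip
Dir SW: first cell '.' (not opp) -> no flip
Dir S: first cell '.' (not opp) -> no flip
Dir SE: first cell '.' (not opp) -> no flip

Answer: (4,5)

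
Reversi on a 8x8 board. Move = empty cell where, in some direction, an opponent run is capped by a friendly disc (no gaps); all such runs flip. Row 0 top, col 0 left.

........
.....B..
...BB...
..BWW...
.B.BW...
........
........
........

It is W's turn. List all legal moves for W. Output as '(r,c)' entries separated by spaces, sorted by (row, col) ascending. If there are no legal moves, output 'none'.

(0,4): no bracket -> illegal
(0,5): no bracket -> illegal
(0,6): flips 2 -> legal
(1,2): flips 1 -> legal
(1,3): flips 1 -> legal
(1,4): flips 1 -> legal
(1,6): no bracket -> illegal
(2,1): no bracket -> illegal
(2,2): no bracket -> illegal
(2,5): no bracket -> illegal
(2,6): no bracket -> illegal
(3,0): no bracket -> illegal
(3,1): flips 1 -> legal
(3,5): no bracket -> illegal
(4,0): no bracket -> illegal
(4,2): flips 1 -> legal
(5,0): no bracket -> illegal
(5,1): no bracket -> illegal
(5,2): flips 1 -> legal
(5,3): flips 1 -> legal
(5,4): no bracket -> illegal

Answer: (0,6) (1,2) (1,3) (1,4) (3,1) (4,2) (5,2) (5,3)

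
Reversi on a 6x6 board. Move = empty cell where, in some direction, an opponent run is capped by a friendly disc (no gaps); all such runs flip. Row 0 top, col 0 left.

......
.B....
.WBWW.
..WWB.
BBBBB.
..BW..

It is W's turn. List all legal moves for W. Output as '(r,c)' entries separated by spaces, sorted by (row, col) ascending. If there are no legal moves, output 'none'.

(0,0): flips 2 -> legal
(0,1): flips 1 -> legal
(0,2): no bracket -> illegal
(1,0): no bracket -> illegal
(1,2): flips 1 -> legal
(1,3): no bracket -> illegal
(2,0): no bracket -> illegal
(2,5): no bracket -> illegal
(3,0): no bracket -> illegal
(3,1): flips 1 -> legal
(3,5): flips 2 -> legal
(4,5): flips 1 -> legal
(5,0): flips 1 -> legal
(5,1): flips 2 -> legal
(5,4): flips 3 -> legal
(5,5): flips 1 -> legal

Answer: (0,0) (0,1) (1,2) (3,1) (3,5) (4,5) (5,0) (5,1) (5,4) (5,5)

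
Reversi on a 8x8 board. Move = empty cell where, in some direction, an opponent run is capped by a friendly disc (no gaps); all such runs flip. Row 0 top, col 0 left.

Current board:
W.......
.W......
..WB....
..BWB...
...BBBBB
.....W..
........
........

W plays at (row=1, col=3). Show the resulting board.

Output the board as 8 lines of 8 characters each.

Answer: W.......
.W.W....
..WW....
..BWB...
...BBBBB
.....W..
........
........

Derivation:
Place W at (1,3); scan 8 dirs for brackets.
Dir NW: first cell '.' (not opp) -> no flip
Dir N: first cell '.' (not opp) -> no flip
Dir NE: first cell '.' (not opp) -> no flip
Dir W: first cell '.' (not opp) -> no flip
Dir E: first cell '.' (not opp) -> no flip
Dir SW: first cell 'W' (not opp) -> no flip
Dir S: opp run (2,3) capped by W -> flip
Dir SE: first cell '.' (not opp) -> no flip
All flips: (2,3)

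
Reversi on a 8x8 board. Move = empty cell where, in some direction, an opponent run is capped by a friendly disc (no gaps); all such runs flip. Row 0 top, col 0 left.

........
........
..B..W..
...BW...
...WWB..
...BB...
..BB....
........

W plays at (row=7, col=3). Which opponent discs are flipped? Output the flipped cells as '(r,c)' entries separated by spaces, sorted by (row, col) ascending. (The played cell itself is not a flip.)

Answer: (5,3) (6,3)

Derivation:
Dir NW: opp run (6,2), next='.' -> no flip
Dir N: opp run (6,3) (5,3) capped by W -> flip
Dir NE: first cell '.' (not opp) -> no flip
Dir W: first cell '.' (not opp) -> no flip
Dir E: first cell '.' (not opp) -> no flip
Dir SW: edge -> no flip
Dir S: edge -> no flip
Dir SE: edge -> no flip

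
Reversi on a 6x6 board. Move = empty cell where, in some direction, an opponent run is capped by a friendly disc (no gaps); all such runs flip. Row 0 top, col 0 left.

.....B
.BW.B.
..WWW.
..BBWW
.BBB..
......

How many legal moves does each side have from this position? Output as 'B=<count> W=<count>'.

Answer: B=5 W=9

Derivation:
-- B to move --
(0,1): no bracket -> illegal
(0,2): flips 2 -> legal
(0,3): no bracket -> illegal
(1,3): flips 2 -> legal
(1,5): flips 1 -> legal
(2,1): no bracket -> illegal
(2,5): flips 1 -> legal
(3,1): no bracket -> illegal
(4,4): flips 2 -> legal
(4,5): no bracket -> illegal
B mobility = 5
-- W to move --
(0,0): flips 1 -> legal
(0,1): no bracket -> illegal
(0,2): no bracket -> illegal
(0,3): no bracket -> illegal
(0,4): flips 1 -> legal
(1,0): flips 1 -> legal
(1,3): no bracket -> illegal
(1,5): no bracket -> illegal
(2,0): no bracket -> illegal
(2,1): no bracket -> illegal
(2,5): no bracket -> illegal
(3,0): no bracket -> illegal
(3,1): flips 2 -> legal
(4,0): no bracket -> illegal
(4,4): flips 1 -> legal
(5,0): flips 2 -> legal
(5,1): flips 2 -> legal
(5,2): flips 3 -> legal
(5,3): flips 2 -> legal
(5,4): no bracket -> illegal
W mobility = 9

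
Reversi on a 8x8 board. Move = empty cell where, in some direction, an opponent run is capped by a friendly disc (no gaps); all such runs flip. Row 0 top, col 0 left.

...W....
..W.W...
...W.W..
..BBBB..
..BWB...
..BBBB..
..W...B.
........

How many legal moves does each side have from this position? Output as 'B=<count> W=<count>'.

Answer: B=7 W=8

Derivation:
-- B to move --
(0,1): flips 2 -> legal
(0,2): no bracket -> illegal
(0,4): no bracket -> illegal
(0,5): flips 2 -> legal
(1,1): no bracket -> illegal
(1,3): flips 1 -> legal
(1,5): flips 1 -> legal
(1,6): flips 1 -> legal
(2,1): no bracket -> illegal
(2,2): no bracket -> illegal
(2,4): no bracket -> illegal
(2,6): no bracket -> illegal
(3,6): no bracket -> illegal
(5,1): no bracket -> illegal
(6,1): no bracket -> illegal
(6,3): no bracket -> illegal
(7,1): flips 1 -> legal
(7,2): flips 1 -> legal
(7,3): no bracket -> illegal
B mobility = 7
-- W to move --
(2,1): flips 1 -> legal
(2,2): flips 3 -> legal
(2,4): no bracket -> illegal
(2,6): flips 3 -> legal
(3,1): no bracket -> illegal
(3,6): no bracket -> illegal
(4,1): flips 2 -> legal
(4,5): flips 3 -> legal
(4,6): no bracket -> illegal
(5,1): no bracket -> illegal
(5,6): no bracket -> illegal
(5,7): no bracket -> illegal
(6,1): flips 1 -> legal
(6,3): flips 1 -> legal
(6,4): no bracket -> illegal
(6,5): flips 1 -> legal
(6,7): no bracket -> illegal
(7,5): no bracket -> illegal
(7,6): no bracket -> illegal
(7,7): no bracket -> illegal
W mobility = 8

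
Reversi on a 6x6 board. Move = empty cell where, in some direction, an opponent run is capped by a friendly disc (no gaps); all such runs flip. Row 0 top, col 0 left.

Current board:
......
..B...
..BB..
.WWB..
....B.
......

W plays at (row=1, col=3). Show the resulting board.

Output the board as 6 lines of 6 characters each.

Place W at (1,3); scan 8 dirs for brackets.
Dir NW: first cell '.' (not opp) -> no flip
Dir N: first cell '.' (not opp) -> no flip
Dir NE: first cell '.' (not opp) -> no flip
Dir W: opp run (1,2), next='.' -> no flip
Dir E: first cell '.' (not opp) -> no flip
Dir SW: opp run (2,2) capped by W -> flip
Dir S: opp run (2,3) (3,3), next='.' -> no flip
Dir SE: first cell '.' (not opp) -> no flip
All flips: (2,2)

Answer: ......
..BW..
..WB..
.WWB..
....B.
......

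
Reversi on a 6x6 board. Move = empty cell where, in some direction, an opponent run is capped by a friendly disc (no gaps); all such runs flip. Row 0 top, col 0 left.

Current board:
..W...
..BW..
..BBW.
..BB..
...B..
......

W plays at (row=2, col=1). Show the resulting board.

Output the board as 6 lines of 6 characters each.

Place W at (2,1); scan 8 dirs for brackets.
Dir NW: first cell '.' (not opp) -> no flip
Dir N: first cell '.' (not opp) -> no flip
Dir NE: opp run (1,2), next='.' -> no flip
Dir W: first cell '.' (not opp) -> no flip
Dir E: opp run (2,2) (2,3) capped by W -> flip
Dir SW: first cell '.' (not opp) -> no flip
Dir S: first cell '.' (not opp) -> no flip
Dir SE: opp run (3,2) (4,3), next='.' -> no flip
All flips: (2,2) (2,3)

Answer: ..W...
..BW..
.WWWW.
..BB..
...B..
......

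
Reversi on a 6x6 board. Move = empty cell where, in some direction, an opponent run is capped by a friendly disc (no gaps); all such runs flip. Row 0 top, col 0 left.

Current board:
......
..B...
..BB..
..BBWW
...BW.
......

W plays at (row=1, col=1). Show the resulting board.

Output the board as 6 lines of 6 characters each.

Answer: ......
.WB...
..WB..
..BWWW
...BW.
......

Derivation:
Place W at (1,1); scan 8 dirs for brackets.
Dir NW: first cell '.' (not opp) -> no flip
Dir N: first cell '.' (not opp) -> no flip
Dir NE: first cell '.' (not opp) -> no flip
Dir W: first cell '.' (not opp) -> no flip
Dir E: opp run (1,2), next='.' -> no flip
Dir SW: first cell '.' (not opp) -> no flip
Dir S: first cell '.' (not opp) -> no flip
Dir SE: opp run (2,2) (3,3) capped by W -> flip
All flips: (2,2) (3,3)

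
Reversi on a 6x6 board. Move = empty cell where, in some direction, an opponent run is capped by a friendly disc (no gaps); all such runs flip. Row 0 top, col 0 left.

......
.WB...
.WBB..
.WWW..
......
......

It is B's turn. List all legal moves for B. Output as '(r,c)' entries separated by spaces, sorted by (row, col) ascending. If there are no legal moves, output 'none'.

Answer: (0,0) (1,0) (2,0) (3,0) (4,0) (4,1) (4,2) (4,3) (4,4)

Derivation:
(0,0): flips 1 -> legal
(0,1): no bracket -> illegal
(0,2): no bracket -> illegal
(1,0): flips 1 -> legal
(2,0): flips 1 -> legal
(2,4): no bracket -> illegal
(3,0): flips 1 -> legal
(3,4): no bracket -> illegal
(4,0): flips 1 -> legal
(4,1): flips 1 -> legal
(4,2): flips 1 -> legal
(4,3): flips 1 -> legal
(4,4): flips 1 -> legal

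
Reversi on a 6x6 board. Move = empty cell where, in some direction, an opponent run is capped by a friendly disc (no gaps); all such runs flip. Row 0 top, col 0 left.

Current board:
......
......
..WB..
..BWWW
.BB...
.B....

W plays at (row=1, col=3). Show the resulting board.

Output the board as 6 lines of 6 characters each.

Answer: ......
...W..
..WW..
..BWWW
.BB...
.B....

Derivation:
Place W at (1,3); scan 8 dirs for brackets.
Dir NW: first cell '.' (not opp) -> no flip
Dir N: first cell '.' (not opp) -> no flip
Dir NE: first cell '.' (not opp) -> no flip
Dir W: first cell '.' (not opp) -> no flip
Dir E: first cell '.' (not opp) -> no flip
Dir SW: first cell 'W' (not opp) -> no flip
Dir S: opp run (2,3) capped by W -> flip
Dir SE: first cell '.' (not opp) -> no flip
All flips: (2,3)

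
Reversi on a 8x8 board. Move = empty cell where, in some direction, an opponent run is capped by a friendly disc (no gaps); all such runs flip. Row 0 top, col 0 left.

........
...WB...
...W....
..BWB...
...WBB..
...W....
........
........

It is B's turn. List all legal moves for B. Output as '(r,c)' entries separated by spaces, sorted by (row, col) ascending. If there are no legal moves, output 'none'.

Answer: (1,2) (2,2) (4,2) (5,2) (5,4) (6,2)

Derivation:
(0,2): no bracket -> illegal
(0,3): no bracket -> illegal
(0,4): no bracket -> illegal
(1,2): flips 2 -> legal
(2,2): flips 1 -> legal
(2,4): no bracket -> illegal
(4,2): flips 1 -> legal
(5,2): flips 1 -> legal
(5,4): flips 1 -> legal
(6,2): flips 1 -> legal
(6,3): no bracket -> illegal
(6,4): no bracket -> illegal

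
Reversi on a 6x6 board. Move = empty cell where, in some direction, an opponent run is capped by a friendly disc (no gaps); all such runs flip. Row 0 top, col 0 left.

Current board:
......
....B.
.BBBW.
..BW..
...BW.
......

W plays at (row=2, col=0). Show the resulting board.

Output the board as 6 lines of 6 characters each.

Answer: ......
....B.
WWWWW.
..BW..
...BW.
......

Derivation:
Place W at (2,0); scan 8 dirs for brackets.
Dir NW: edge -> no flip
Dir N: first cell '.' (not opp) -> no flip
Dir NE: first cell '.' (not opp) -> no flip
Dir W: edge -> no flip
Dir E: opp run (2,1) (2,2) (2,3) capped by W -> flip
Dir SW: edge -> no flip
Dir S: first cell '.' (not opp) -> no flip
Dir SE: first cell '.' (not opp) -> no flip
All flips: (2,1) (2,2) (2,3)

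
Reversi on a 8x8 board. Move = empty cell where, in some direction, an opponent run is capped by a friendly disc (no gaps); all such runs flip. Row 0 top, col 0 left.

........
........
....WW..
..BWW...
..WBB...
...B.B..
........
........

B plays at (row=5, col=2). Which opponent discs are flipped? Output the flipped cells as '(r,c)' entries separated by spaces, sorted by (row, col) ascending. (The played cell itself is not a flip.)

Dir NW: first cell '.' (not opp) -> no flip
Dir N: opp run (4,2) capped by B -> flip
Dir NE: first cell 'B' (not opp) -> no flip
Dir W: first cell '.' (not opp) -> no flip
Dir E: first cell 'B' (not opp) -> no flip
Dir SW: first cell '.' (not opp) -> no flip
Dir S: first cell '.' (not opp) -> no flip
Dir SE: first cell '.' (not opp) -> no flip

Answer: (4,2)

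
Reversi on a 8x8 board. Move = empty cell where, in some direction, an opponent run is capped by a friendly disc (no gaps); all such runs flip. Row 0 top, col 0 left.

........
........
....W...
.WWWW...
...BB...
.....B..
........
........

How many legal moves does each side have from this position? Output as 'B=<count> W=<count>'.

-- B to move --
(1,3): no bracket -> illegal
(1,4): flips 2 -> legal
(1,5): no bracket -> illegal
(2,0): no bracket -> illegal
(2,1): flips 1 -> legal
(2,2): flips 1 -> legal
(2,3): flips 1 -> legal
(2,5): flips 1 -> legal
(3,0): no bracket -> illegal
(3,5): no bracket -> illegal
(4,0): no bracket -> illegal
(4,1): no bracket -> illegal
(4,2): no bracket -> illegal
(4,5): no bracket -> illegal
B mobility = 5
-- W to move --
(3,5): no bracket -> illegal
(4,2): no bracket -> illegal
(4,5): no bracket -> illegal
(4,6): no bracket -> illegal
(5,2): flips 1 -> legal
(5,3): flips 1 -> legal
(5,4): flips 2 -> legal
(5,6): no bracket -> illegal
(6,4): no bracket -> illegal
(6,5): no bracket -> illegal
(6,6): flips 2 -> legal
W mobility = 4

Answer: B=5 W=4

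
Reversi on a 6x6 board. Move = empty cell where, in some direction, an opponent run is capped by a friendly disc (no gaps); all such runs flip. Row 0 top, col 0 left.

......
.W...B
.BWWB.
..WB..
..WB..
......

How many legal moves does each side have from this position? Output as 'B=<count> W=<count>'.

-- B to move --
(0,0): flips 2 -> legal
(0,1): flips 1 -> legal
(0,2): no bracket -> illegal
(1,0): no bracket -> illegal
(1,2): no bracket -> illegal
(1,3): flips 1 -> legal
(1,4): no bracket -> illegal
(2,0): no bracket -> illegal
(3,1): flips 1 -> legal
(3,4): no bracket -> illegal
(4,1): flips 1 -> legal
(5,1): flips 1 -> legal
(5,2): no bracket -> illegal
(5,3): no bracket -> illegal
B mobility = 6
-- W to move --
(0,4): no bracket -> illegal
(0,5): no bracket -> illegal
(1,0): flips 1 -> legal
(1,2): no bracket -> illegal
(1,3): no bracket -> illegal
(1,4): no bracket -> illegal
(2,0): flips 1 -> legal
(2,5): flips 1 -> legal
(3,0): no bracket -> illegal
(3,1): flips 1 -> legal
(3,4): flips 1 -> legal
(3,5): no bracket -> illegal
(4,4): flips 2 -> legal
(5,2): no bracket -> illegal
(5,3): flips 2 -> legal
(5,4): flips 1 -> legal
W mobility = 8

Answer: B=6 W=8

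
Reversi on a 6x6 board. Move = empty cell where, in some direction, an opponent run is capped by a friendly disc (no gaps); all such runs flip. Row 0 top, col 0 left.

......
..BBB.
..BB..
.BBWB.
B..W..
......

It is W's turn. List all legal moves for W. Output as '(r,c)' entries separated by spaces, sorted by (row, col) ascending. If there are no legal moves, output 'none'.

(0,1): no bracket -> illegal
(0,2): no bracket -> illegal
(0,3): flips 2 -> legal
(0,4): no bracket -> illegal
(0,5): no bracket -> illegal
(1,1): flips 1 -> legal
(1,5): no bracket -> illegal
(2,0): no bracket -> illegal
(2,1): flips 1 -> legal
(2,4): no bracket -> illegal
(2,5): flips 1 -> legal
(3,0): flips 2 -> legal
(3,5): flips 1 -> legal
(4,1): no bracket -> illegal
(4,2): no bracket -> illegal
(4,4): no bracket -> illegal
(4,5): no bracket -> illegal
(5,0): no bracket -> illegal
(5,1): no bracket -> illegal

Answer: (0,3) (1,1) (2,1) (2,5) (3,0) (3,5)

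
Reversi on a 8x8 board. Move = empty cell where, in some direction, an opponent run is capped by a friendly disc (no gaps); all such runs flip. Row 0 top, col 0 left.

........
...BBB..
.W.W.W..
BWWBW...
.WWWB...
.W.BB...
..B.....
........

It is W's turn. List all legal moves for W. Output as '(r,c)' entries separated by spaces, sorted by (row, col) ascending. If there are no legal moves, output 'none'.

(0,2): no bracket -> illegal
(0,3): flips 2 -> legal
(0,4): no bracket -> illegal
(0,5): flips 2 -> legal
(0,6): no bracket -> illegal
(1,2): no bracket -> illegal
(1,6): no bracket -> illegal
(2,0): no bracket -> illegal
(2,2): no bracket -> illegal
(2,4): flips 1 -> legal
(2,6): no bracket -> illegal
(3,5): no bracket -> illegal
(4,0): no bracket -> illegal
(4,5): flips 1 -> legal
(5,2): no bracket -> illegal
(5,5): no bracket -> illegal
(6,1): no bracket -> illegal
(6,3): flips 1 -> legal
(6,4): flips 3 -> legal
(6,5): flips 1 -> legal
(7,1): no bracket -> illegal
(7,2): no bracket -> illegal
(7,3): flips 1 -> legal

Answer: (0,3) (0,5) (2,4) (4,5) (6,3) (6,4) (6,5) (7,3)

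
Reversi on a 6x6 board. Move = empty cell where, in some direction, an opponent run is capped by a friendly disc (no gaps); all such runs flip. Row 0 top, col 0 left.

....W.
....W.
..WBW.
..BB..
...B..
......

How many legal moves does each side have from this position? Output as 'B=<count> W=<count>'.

-- B to move --
(0,3): no bracket -> illegal
(0,5): flips 1 -> legal
(1,1): flips 1 -> legal
(1,2): flips 1 -> legal
(1,3): no bracket -> illegal
(1,5): flips 1 -> legal
(2,1): flips 1 -> legal
(2,5): flips 1 -> legal
(3,1): no bracket -> illegal
(3,4): no bracket -> illegal
(3,5): no bracket -> illegal
B mobility = 6
-- W to move --
(1,2): no bracket -> illegal
(1,3): no bracket -> illegal
(2,1): no bracket -> illegal
(3,1): no bracket -> illegal
(3,4): no bracket -> illegal
(4,1): flips 2 -> legal
(4,2): flips 2 -> legal
(4,4): flips 1 -> legal
(5,2): no bracket -> illegal
(5,3): no bracket -> illegal
(5,4): no bracket -> illegal
W mobility = 3

Answer: B=6 W=3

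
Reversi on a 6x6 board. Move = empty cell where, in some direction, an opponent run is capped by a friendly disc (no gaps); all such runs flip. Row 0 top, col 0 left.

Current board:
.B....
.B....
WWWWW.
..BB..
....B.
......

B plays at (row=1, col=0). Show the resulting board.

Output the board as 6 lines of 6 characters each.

Answer: .B....
BB....
WBWWW.
..BB..
....B.
......

Derivation:
Place B at (1,0); scan 8 dirs for brackets.
Dir NW: edge -> no flip
Dir N: first cell '.' (not opp) -> no flip
Dir NE: first cell 'B' (not opp) -> no flip
Dir W: edge -> no flip
Dir E: first cell 'B' (not opp) -> no flip
Dir SW: edge -> no flip
Dir S: opp run (2,0), next='.' -> no flip
Dir SE: opp run (2,1) capped by B -> flip
All flips: (2,1)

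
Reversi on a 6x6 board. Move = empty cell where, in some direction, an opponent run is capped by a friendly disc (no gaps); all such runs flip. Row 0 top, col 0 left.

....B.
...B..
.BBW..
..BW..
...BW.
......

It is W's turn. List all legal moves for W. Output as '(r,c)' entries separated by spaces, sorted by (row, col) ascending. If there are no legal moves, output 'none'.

Answer: (0,3) (1,1) (2,0) (3,1) (4,1) (4,2) (5,3)

Derivation:
(0,2): no bracket -> illegal
(0,3): flips 1 -> legal
(0,5): no bracket -> illegal
(1,0): no bracket -> illegal
(1,1): flips 1 -> legal
(1,2): no bracket -> illegal
(1,4): no bracket -> illegal
(1,5): no bracket -> illegal
(2,0): flips 2 -> legal
(2,4): no bracket -> illegal
(3,0): no bracket -> illegal
(3,1): flips 1 -> legal
(3,4): no bracket -> illegal
(4,1): flips 1 -> legal
(4,2): flips 1 -> legal
(5,2): no bracket -> illegal
(5,3): flips 1 -> legal
(5,4): no bracket -> illegal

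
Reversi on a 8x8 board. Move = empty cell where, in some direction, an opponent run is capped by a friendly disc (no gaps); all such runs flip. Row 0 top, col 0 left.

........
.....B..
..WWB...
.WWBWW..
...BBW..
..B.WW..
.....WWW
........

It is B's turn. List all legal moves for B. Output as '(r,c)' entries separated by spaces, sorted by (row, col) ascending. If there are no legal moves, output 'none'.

(1,1): flips 1 -> legal
(1,2): no bracket -> illegal
(1,3): flips 1 -> legal
(1,4): no bracket -> illegal
(2,0): no bracket -> illegal
(2,1): flips 3 -> legal
(2,5): flips 1 -> legal
(2,6): flips 1 -> legal
(3,0): flips 2 -> legal
(3,6): flips 2 -> legal
(4,0): no bracket -> illegal
(4,1): no bracket -> illegal
(4,2): no bracket -> illegal
(4,6): flips 2 -> legal
(5,3): no bracket -> illegal
(5,6): no bracket -> illegal
(5,7): no bracket -> illegal
(6,3): no bracket -> illegal
(6,4): flips 1 -> legal
(7,4): no bracket -> illegal
(7,5): no bracket -> illegal
(7,6): flips 2 -> legal
(7,7): flips 2 -> legal

Answer: (1,1) (1,3) (2,1) (2,5) (2,6) (3,0) (3,6) (4,6) (6,4) (7,6) (7,7)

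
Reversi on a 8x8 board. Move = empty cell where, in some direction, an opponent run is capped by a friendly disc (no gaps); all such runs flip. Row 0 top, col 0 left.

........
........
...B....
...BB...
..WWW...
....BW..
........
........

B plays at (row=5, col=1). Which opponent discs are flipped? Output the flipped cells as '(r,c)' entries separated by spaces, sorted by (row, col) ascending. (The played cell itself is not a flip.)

Dir NW: first cell '.' (not opp) -> no flip
Dir N: first cell '.' (not opp) -> no flip
Dir NE: opp run (4,2) capped by B -> flip
Dir W: first cell '.' (not opp) -> no flip
Dir E: first cell '.' (not opp) -> no flip
Dir SW: first cell '.' (not opp) -> no flip
Dir S: first cell '.' (not opp) -> no flip
Dir SE: first cell '.' (not opp) -> no flip

Answer: (4,2)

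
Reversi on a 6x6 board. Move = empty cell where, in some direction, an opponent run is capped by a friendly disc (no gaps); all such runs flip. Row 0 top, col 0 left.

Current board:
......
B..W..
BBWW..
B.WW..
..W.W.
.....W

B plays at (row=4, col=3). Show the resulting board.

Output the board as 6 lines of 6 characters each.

Place B at (4,3); scan 8 dirs for brackets.
Dir NW: opp run (3,2) capped by B -> flip
Dir N: opp run (3,3) (2,3) (1,3), next='.' -> no flip
Dir NE: first cell '.' (not opp) -> no flip
Dir W: opp run (4,2), next='.' -> no flip
Dir E: opp run (4,4), next='.' -> no flip
Dir SW: first cell '.' (not opp) -> no flip
Dir S: first cell '.' (not opp) -> no flip
Dir SE: first cell '.' (not opp) -> no flip
All flips: (3,2)

Answer: ......
B..W..
BBWW..
B.BW..
..WBW.
.....W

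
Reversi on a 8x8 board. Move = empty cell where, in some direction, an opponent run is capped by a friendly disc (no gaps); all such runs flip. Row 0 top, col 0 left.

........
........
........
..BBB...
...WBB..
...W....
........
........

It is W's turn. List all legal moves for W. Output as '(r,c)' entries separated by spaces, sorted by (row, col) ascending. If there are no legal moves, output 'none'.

(2,1): flips 1 -> legal
(2,2): no bracket -> illegal
(2,3): flips 1 -> legal
(2,4): no bracket -> illegal
(2,5): flips 1 -> legal
(3,1): no bracket -> illegal
(3,5): flips 1 -> legal
(3,6): no bracket -> illegal
(4,1): no bracket -> illegal
(4,2): no bracket -> illegal
(4,6): flips 2 -> legal
(5,4): no bracket -> illegal
(5,5): no bracket -> illegal
(5,6): no bracket -> illegal

Answer: (2,1) (2,3) (2,5) (3,5) (4,6)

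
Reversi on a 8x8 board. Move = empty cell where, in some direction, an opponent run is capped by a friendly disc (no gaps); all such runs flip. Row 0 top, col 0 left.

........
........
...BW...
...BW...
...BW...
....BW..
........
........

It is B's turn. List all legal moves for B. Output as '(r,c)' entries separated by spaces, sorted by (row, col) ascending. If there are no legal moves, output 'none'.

Answer: (1,4) (1,5) (2,5) (3,5) (4,5) (5,6) (6,6)

Derivation:
(1,3): no bracket -> illegal
(1,4): flips 3 -> legal
(1,5): flips 1 -> legal
(2,5): flips 2 -> legal
(3,5): flips 1 -> legal
(4,5): flips 2 -> legal
(4,6): no bracket -> illegal
(5,3): no bracket -> illegal
(5,6): flips 1 -> legal
(6,4): no bracket -> illegal
(6,5): no bracket -> illegal
(6,6): flips 2 -> legal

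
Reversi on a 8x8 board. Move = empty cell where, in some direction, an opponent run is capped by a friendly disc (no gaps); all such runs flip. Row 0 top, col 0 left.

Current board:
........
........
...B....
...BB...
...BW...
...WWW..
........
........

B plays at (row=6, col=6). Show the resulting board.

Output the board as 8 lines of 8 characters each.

Answer: ........
........
...B....
...BB...
...BB...
...WWB..
......B.
........

Derivation:
Place B at (6,6); scan 8 dirs for brackets.
Dir NW: opp run (5,5) (4,4) capped by B -> flip
Dir N: first cell '.' (not opp) -> no flip
Dir NE: first cell '.' (not opp) -> no flip
Dir W: first cell '.' (not opp) -> no flip
Dir E: first cell '.' (not opp) -> no flip
Dir SW: first cell '.' (not opp) -> no flip
Dir S: first cell '.' (not opp) -> no flip
Dir SE: first cell '.' (not opp) -> no flip
All flips: (4,4) (5,5)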